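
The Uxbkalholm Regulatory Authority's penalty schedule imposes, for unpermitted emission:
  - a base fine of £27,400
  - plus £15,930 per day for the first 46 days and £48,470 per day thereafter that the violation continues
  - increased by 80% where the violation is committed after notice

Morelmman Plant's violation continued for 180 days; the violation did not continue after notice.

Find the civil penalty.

First 46 days: 46 × £15,930 = £732,780
Remaining days: (180 − 46) × £48,470 = £6,494,980
Per-day component: £732,780 + £6,494,980 = £7,227,760
Base plus per-day: £27,400 + £7,227,760 = £7,255,160
The violation did not continue after notice: no 80% increase.

£7,255,160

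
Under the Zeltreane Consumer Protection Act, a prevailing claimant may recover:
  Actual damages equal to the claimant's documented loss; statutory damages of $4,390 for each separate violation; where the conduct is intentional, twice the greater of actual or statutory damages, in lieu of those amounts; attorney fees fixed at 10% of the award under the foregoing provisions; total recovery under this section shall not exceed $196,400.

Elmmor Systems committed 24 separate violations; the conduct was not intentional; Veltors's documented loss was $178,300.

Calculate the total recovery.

Statutory damages: 24 × $4,390 = $105,360
Conduct not intentional: the in-lieu enhancement does not apply.
Actual plus statutory damages: $178,300 + $105,360 = $283,660
Attorney fees: 10% of $283,660 = $28,366
Total before cap: $283,660 + $28,366 = $312,026
Cap at $196,400: $312,026 exceeds the cap → $196,400

$196,400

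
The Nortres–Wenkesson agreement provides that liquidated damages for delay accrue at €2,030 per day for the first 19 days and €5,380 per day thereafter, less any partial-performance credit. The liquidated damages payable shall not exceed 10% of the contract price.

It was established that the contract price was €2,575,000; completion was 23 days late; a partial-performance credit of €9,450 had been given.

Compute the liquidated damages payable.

€50,640

First 19 days: 19 × €2,030 = €38,570
Remaining days: (23 − 19) × €5,380 = €21,520
Accrued per-day damages: €38,570 + €21,520 = €60,090
Less partial-performance credit: €60,090 − €9,450 = €50,640
Cap: 10% of €2,575,000 = €257,500
Cap at €257,500: €50,640 is within the cap, no reduction.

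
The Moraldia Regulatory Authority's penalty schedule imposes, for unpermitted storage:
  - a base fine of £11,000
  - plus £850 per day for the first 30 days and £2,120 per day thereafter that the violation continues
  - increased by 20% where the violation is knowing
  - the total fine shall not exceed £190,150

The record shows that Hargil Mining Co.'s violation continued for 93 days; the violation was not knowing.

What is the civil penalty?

First 30 days: 30 × £850 = £25,500
Remaining days: (93 − 30) × £2,120 = £133,560
Per-day component: £25,500 + £133,560 = £159,060
Base plus per-day: £11,000 + £159,060 = £170,060
The violation was not knowing: no 20% increase.
Cap at £190,150: £170,060 is within the cap, no reduction.

£170,060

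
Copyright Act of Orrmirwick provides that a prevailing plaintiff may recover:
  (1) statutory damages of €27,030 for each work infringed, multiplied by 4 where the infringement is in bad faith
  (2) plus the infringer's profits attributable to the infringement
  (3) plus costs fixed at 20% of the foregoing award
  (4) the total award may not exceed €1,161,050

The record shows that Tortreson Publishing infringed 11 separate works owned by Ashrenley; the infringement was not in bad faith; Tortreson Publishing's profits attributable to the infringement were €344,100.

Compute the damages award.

€769,716

Statutory damages: 11 × €27,030 = €297,330
Infringement not in bad faith: no ×4 enhancement.
Combined award: €297,330 + €344,100 = €641,430
Costs: 20% of €641,430 = €128,286
Award plus costs: €641,430 + €128,286 = €769,716
Cap at €1,161,050: €769,716 is within the cap, no reduction.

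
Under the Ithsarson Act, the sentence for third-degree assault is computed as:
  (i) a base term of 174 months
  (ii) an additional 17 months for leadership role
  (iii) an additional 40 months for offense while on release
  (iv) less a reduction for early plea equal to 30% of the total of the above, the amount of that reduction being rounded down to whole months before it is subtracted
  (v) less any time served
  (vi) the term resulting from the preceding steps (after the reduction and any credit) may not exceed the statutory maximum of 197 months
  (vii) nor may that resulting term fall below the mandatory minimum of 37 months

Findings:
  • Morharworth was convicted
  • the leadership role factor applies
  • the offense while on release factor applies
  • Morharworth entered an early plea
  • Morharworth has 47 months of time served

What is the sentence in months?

115 months

Leadership role enhancement: +17 months
Offense while on release enhancement: +40 months
Adjusted term: 174 months + 17 months + 40 months = 231 months
Early plea reduction: 30% of 231 months = 69 months (rounded down)
After reduction: 231 − 69 = 162 months
Less time served: 162 months − 47 months = 115 months
Cap at 197 months: 115 months is within the cap, no reduction.
Minimum 37 months: 115 months meets the minimum, no increase.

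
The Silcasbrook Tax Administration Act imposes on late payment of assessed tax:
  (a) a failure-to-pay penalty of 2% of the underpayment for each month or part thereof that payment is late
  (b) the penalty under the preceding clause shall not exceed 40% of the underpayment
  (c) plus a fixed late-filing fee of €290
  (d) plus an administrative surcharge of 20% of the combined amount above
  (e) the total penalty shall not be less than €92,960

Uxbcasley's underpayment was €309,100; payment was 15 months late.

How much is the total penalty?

€111,624

Accrued rate: 2% × 15 = 30%, capped at 40% → 30%
Failure-to-pay penalty: 30% of €309,100 = €92,730
Penalty before surcharge: €92,730 + €290 = €93,020
Administrative surcharge: 20% of €93,020 = €18,604
Total penalty: €93,020 + €18,604 = €111,624
Minimum €92,960: €111,624 meets the minimum, no increase.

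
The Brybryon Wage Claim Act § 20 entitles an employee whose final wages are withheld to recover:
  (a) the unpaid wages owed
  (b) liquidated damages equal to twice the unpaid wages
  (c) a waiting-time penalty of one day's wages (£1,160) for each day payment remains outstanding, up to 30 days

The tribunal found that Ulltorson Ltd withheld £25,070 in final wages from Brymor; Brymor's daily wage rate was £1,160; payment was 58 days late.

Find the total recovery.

Total award: £110,010

Doubled: 2 × £25,070 = £50,140
Penalty days: min(58, 30) = 30
Waiting-time penalty: 30 × £1,160 = £34,800
Total award: £25,070 + £50,140 + £34,800 = £110,010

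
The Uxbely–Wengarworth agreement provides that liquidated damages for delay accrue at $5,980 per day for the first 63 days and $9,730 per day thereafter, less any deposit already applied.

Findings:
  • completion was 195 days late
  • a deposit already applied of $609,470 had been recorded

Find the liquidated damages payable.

$1,051,630

First 63 days: 63 × $5,980 = $376,740
Remaining days: (195 − 63) × $9,730 = $1,284,360
Accrued per-day damages: $376,740 + $1,284,360 = $1,661,100
Less deposit already applied: $1,661,100 − $609,470 = $1,051,630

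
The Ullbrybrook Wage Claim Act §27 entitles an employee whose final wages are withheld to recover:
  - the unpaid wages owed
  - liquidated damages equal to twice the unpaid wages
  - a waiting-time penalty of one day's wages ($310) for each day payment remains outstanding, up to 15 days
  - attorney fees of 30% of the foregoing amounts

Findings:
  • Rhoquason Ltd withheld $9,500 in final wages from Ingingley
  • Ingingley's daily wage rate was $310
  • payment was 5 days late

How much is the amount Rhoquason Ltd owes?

$39,065

Doubled: 2 × $9,500 = $19,000
Penalty days: min(5, 15) = 5
Waiting-time penalty: 5 × $310 = $1,550
Subtotal: $9,500 + $19,000 + $1,550 = $30,050
Attorney fees: 30% of $30,050 = $9,015
Total award: $30,050 + $9,015 = $39,065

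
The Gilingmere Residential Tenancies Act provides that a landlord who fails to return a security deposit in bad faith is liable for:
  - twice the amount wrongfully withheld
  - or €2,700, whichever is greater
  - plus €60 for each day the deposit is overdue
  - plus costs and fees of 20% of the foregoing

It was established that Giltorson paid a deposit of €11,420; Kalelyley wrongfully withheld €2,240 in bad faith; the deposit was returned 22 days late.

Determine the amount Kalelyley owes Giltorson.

€6,960

Doubled: 2 × €2,240 = €4,480
Minimum €2,700: €4,480 meets the minimum, no increase.
Late-return penalty: 22 × €60 = €1,320
Damages plus late penalty: €4,480 + €1,320 = €5,800
Costs and fees: 20% of €5,800 = €1,160
Total recovery: €5,800 + €1,160 = €6,960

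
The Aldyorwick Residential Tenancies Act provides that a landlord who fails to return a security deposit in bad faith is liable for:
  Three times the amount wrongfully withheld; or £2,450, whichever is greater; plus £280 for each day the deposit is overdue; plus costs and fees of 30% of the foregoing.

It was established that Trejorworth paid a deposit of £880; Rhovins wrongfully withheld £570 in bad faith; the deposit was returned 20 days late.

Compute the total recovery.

£10,465

Trebled: 3 × £570 = £1,710
Minimum £2,450: £1,710 is below the minimum → £2,450
Late-return penalty: 20 × £280 = £5,600
Damages plus late penalty: £2,450 + £5,600 = £8,050
Costs and fees: 30% of £8,050 = £2,415
Total recovery: £8,050 + £2,415 = £10,465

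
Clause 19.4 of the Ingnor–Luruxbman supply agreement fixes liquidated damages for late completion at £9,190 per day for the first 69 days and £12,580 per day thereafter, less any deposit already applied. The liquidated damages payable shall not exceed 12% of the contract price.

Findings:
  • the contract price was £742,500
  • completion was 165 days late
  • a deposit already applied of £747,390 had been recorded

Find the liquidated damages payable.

First 69 days: 69 × £9,190 = £634,110
Remaining days: (165 − 69) × £12,580 = £1,207,680
Accrued per-day damages: £634,110 + £1,207,680 = £1,841,790
Less deposit already applied: £1,841,790 − £747,390 = £1,094,400
Cap: 12% of £742,500 = £89,100
Cap at £89,100: £1,094,400 exceeds the cap → £89,100

£89,100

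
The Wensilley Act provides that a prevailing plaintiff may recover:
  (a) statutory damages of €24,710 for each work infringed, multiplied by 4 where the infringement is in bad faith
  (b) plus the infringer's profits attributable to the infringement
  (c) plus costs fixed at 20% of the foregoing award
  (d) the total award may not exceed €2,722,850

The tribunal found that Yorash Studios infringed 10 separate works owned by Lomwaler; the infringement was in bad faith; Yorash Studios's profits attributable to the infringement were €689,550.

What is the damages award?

Statutory damages: 10 × €24,710 = €247,100
Multiplied by 4: 4 × €247,100 = €988,400
Combined award: €988,400 + €689,550 = €1,677,950
Costs: 20% of €1,677,950 = €335,590
Award plus costs: €1,677,950 + €335,590 = €2,013,540
Cap at €2,722,850: €2,013,540 is within the cap, no reduction.

€2,013,540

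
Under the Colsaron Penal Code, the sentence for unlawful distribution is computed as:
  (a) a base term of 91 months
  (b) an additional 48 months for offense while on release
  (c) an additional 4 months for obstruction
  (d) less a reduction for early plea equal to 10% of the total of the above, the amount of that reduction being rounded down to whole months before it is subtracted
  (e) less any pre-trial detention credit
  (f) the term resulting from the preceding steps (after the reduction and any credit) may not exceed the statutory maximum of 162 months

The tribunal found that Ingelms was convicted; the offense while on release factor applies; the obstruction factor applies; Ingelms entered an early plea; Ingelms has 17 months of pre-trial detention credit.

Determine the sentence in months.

Offense while on release enhancement: +48 months
Obstruction enhancement: +4 months
Adjusted term: 91 months + 48 months + 4 months = 143 months
Early plea reduction: 10% of 143 months = 14 months (rounded down)
After reduction: 143 − 14 = 129 months
Less pre-trial detention credit: 129 months − 17 months = 112 months
Cap at 162 months: 112 months is within the cap, no reduction.

112 months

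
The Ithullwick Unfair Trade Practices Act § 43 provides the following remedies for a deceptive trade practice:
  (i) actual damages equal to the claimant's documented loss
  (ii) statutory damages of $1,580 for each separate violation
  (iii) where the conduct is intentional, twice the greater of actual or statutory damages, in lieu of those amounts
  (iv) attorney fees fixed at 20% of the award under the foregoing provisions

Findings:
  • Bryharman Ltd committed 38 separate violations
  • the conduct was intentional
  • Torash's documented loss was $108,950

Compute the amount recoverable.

Statutory damages: 38 × $1,580 = $60,040
Greater of actual damages ($108,950) or statutory damages ($60,040): $108,950
Doubled: 2 × $108,950 = $217,900
Attorney fees: 20% of $217,900 = $43,580
Total recovery: $217,900 + $43,580 = $261,480

$261,480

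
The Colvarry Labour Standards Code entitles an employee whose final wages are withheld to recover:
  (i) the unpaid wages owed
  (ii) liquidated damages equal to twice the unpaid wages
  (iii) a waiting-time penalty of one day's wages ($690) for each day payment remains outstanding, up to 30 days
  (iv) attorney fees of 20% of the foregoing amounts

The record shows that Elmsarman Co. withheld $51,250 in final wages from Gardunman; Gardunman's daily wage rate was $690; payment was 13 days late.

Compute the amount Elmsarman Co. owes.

Doubled: 2 × $51,250 = $102,500
Penalty days: min(13, 30) = 13
Waiting-time penalty: 13 × $690 = $8,970
Subtotal: $51,250 + $102,500 + $8,970 = $162,720
Attorney fees: 20% of $162,720 = $32,544
Total award: $162,720 + $32,544 = $195,264

$195,264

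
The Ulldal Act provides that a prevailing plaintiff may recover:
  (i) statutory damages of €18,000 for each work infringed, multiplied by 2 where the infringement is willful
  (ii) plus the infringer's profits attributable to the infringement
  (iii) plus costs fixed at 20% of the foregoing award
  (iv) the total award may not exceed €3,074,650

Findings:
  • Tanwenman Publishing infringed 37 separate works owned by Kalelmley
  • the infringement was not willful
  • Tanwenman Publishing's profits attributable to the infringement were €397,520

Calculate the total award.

Award: €1,276,224

Statutory damages: 37 × €18,000 = €666,000
Infringement not willful: no ×2 enhancement.
Combined award: €666,000 + €397,520 = €1,063,520
Costs: 20% of €1,063,520 = €212,704
Award plus costs: €1,063,520 + €212,704 = €1,276,224
Cap at €3,074,650: €1,276,224 is within the cap, no reduction.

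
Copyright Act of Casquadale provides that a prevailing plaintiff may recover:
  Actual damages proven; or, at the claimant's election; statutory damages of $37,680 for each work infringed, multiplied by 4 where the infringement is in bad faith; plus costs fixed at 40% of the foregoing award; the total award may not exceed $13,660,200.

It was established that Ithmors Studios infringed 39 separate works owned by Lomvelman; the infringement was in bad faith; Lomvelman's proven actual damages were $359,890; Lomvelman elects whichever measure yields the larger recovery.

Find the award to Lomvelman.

Statutory damages: 39 × $37,680 = $1,469,520
Multiplied by 4: 4 × $1,469,520 = $5,878,080
Greater of actual damages ($359,890) or enhanced statutory damages ($5,878,080): $5,878,080
Costs: 40% of $5,878,080 = $2,351,232
Award plus costs: $5,878,080 + $2,351,232 = $8,229,312
Cap at $13,660,200: $8,229,312 is within the cap, no reduction.

Award: $8,229,312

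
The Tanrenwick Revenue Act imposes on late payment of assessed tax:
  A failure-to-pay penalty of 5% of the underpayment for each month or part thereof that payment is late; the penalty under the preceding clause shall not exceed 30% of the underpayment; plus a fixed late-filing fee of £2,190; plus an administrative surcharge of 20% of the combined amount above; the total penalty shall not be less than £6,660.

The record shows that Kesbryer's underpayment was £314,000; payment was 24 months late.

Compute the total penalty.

£115,668

Accrued rate: 5% × 24 = 120%, capped at 30% → 30%
Failure-to-pay penalty: 30% of £314,000 = £94,200
Penalty before surcharge: £94,200 + £2,190 = £96,390
Administrative surcharge: 20% of £96,390 = £19,278
Total penalty: £96,390 + £19,278 = £115,668
Minimum £6,660: £115,668 meets the minimum, no increase.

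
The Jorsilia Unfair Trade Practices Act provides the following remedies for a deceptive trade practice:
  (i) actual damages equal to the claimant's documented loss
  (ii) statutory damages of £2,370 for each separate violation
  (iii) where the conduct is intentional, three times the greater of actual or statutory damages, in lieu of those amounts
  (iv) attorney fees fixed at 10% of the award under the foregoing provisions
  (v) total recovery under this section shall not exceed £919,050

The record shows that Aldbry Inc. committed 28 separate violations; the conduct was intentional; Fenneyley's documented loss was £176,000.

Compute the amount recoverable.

£580,800

Statutory damages: 28 × £2,370 = £66,360
Greater of actual damages (£176,000) or statutory damages (£66,360): £176,000
Trebled: 3 × £176,000 = £528,000
Attorney fees: 10% of £528,000 = £52,800
Total before cap: £528,000 + £52,800 = £580,800
Cap at £919,050: £580,800 is within the cap, no reduction.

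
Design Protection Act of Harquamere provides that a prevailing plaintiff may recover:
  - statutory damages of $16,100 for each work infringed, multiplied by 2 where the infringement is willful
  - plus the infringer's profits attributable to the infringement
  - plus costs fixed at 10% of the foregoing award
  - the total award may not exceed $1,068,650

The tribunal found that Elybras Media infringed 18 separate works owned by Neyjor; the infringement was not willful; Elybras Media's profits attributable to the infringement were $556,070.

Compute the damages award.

Statutory damages: 18 × $16,100 = $289,800
Infringement not willful: no ×2 enhancement.
Combined award: $289,800 + $556,070 = $845,870
Costs: 10% of $845,870 = $84,587
Award plus costs: $845,870 + $84,587 = $930,457
Cap at $1,068,650: $930,457 is within the cap, no reduction.

$930,457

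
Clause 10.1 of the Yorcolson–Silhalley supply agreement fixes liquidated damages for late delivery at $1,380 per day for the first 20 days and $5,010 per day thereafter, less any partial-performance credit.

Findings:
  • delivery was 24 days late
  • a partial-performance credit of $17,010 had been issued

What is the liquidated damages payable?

First 20 days: 20 × $1,380 = $27,600
Remaining days: (24 − 20) × $5,010 = $20,040
Accrued per-day damages: $27,600 + $20,040 = $47,640
Less partial-performance credit: $47,640 − $17,010 = $30,630

$30,630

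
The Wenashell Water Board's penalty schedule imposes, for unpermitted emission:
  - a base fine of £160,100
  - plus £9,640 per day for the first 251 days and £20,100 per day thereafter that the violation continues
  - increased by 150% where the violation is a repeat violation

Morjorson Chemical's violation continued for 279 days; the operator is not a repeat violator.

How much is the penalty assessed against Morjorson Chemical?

First 251 days: 251 × £9,640 = £2,419,640
Remaining days: (279 − 251) × £20,100 = £562,800
Per-day component: £2,419,640 + £562,800 = £2,982,440
Base plus per-day: £160,100 + £2,982,440 = £3,142,540
The operator is not a repeat violator: no 150% increase.

£3,142,540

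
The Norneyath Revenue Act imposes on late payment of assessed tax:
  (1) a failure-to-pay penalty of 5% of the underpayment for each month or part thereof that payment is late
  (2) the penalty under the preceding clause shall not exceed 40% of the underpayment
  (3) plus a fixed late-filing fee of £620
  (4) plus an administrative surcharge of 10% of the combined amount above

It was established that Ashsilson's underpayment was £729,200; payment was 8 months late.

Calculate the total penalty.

£321,530

Accrued rate: 5% × 8 = 40%, capped at 40% → 40%
Failure-to-pay penalty: 40% of £729,200 = £291,680
Penalty before surcharge: £291,680 + £620 = £292,300
Administrative surcharge: 10% of £292,300 = £29,230
Total penalty: £292,300 + £29,230 = £321,530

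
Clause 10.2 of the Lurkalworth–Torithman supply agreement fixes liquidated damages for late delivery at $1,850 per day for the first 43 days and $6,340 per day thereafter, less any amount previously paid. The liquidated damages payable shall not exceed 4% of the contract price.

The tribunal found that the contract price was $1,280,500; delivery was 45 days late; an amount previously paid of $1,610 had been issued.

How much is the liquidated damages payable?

$51,220

First 43 days: 43 × $1,850 = $79,550
Remaining days: (45 − 43) × $6,340 = $12,680
Accrued per-day damages: $79,550 + $12,680 = $92,230
Less amount previously paid: $92,230 − $1,610 = $90,620
Cap: 4% of $1,280,500 = $51,220
Cap at $51,220: $90,620 exceeds the cap → $51,220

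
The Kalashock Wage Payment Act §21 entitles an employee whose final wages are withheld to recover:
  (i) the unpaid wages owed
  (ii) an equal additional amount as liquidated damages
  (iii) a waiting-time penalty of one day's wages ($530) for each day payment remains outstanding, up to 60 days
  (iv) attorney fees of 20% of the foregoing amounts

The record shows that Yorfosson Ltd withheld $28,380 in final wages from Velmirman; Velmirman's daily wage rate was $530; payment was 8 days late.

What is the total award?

$73,200

Liquidated damages (equal amount): $28,380
Penalty days: min(8, 60) = 8
Waiting-time penalty: 8 × $530 = $4,240
Subtotal: $28,380 + $28,380 + $4,240 = $61,000
Attorney fees: 20% of $61,000 = $12,200
Total award: $61,000 + $12,200 = $73,200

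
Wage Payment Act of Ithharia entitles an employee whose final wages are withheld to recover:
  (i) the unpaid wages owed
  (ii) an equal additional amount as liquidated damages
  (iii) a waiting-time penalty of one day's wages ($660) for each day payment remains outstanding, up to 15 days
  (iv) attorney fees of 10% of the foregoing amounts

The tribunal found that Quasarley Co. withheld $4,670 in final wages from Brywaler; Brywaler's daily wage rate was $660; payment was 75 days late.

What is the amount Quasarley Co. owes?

$21,164

Liquidated damages (equal amount): $4,670
Penalty days: min(75, 15) = 15
Waiting-time penalty: 15 × $660 = $9,900
Subtotal: $4,670 + $4,670 + $9,900 = $19,240
Attorney fees: 10% of $19,240 = $1,924
Total award: $19,240 + $1,924 = $21,164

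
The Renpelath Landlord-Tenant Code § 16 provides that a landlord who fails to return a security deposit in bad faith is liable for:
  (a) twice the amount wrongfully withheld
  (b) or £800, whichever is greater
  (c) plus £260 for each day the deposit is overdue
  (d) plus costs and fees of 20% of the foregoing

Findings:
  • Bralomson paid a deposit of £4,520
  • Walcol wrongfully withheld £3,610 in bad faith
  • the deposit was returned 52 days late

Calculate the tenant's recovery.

Doubled: 2 × £3,610 = £7,220
Minimum £800: £7,220 meets the minimum, no increase.
Late-return penalty: 52 × £260 = £13,520
Damages plus late penalty: £7,220 + £13,520 = £20,740
Costs and fees: 20% of £20,740 = £4,148
Total recovery: £20,740 + £4,148 = £24,888

£24,888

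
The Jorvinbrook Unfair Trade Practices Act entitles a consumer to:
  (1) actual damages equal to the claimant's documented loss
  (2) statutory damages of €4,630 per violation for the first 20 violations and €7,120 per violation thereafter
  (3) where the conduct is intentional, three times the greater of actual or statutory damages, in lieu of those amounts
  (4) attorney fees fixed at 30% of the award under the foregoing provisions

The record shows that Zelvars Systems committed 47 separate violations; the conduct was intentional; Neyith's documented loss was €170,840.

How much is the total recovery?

First 20 violations: 20 × €4,630 = €92,600
Remaining violations: (47 − 20) × €7,120 = €192,240
Statutory damages: €92,600 + €192,240 = €284,840
Greater of actual damages (€170,840) or statutory damages (€284,840): €284,840
Trebled: 3 × €284,840 = €854,520
Attorney fees: 30% of €854,520 = €256,356
Total recovery: €854,520 + €256,356 = €1,110,876

€1,110,876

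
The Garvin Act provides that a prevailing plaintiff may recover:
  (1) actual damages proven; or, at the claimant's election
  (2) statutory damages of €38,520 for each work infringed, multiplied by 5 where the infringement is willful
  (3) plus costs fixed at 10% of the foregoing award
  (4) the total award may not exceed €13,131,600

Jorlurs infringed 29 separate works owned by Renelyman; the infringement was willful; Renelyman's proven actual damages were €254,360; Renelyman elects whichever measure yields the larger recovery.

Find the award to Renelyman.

€6,143,940

Statutory damages: 29 × €38,520 = €1,117,080
Multiplied by 5: 5 × €1,117,080 = €5,585,400
Greater of actual damages (€254,360) or enhanced statutory damages (€5,585,400): €5,585,400
Costs: 10% of €5,585,400 = €558,540
Award plus costs: €5,585,400 + €558,540 = €6,143,940
Cap at €13,131,600: €6,143,940 is within the cap, no reduction.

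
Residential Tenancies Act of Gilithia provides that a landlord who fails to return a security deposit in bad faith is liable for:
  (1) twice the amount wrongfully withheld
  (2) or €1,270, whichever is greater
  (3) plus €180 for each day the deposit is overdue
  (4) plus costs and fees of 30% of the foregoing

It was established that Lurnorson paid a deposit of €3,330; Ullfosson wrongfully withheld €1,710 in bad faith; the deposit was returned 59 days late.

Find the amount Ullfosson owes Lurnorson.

Doubled: 2 × €1,710 = €3,420
Minimum €1,270: €3,420 meets the minimum, no increase.
Late-return penalty: 59 × €180 = €10,620
Damages plus late penalty: €3,420 + €10,620 = €14,040
Costs and fees: 30% of €14,040 = €4,212
Total recovery: €14,040 + €4,212 = €18,252

€18,252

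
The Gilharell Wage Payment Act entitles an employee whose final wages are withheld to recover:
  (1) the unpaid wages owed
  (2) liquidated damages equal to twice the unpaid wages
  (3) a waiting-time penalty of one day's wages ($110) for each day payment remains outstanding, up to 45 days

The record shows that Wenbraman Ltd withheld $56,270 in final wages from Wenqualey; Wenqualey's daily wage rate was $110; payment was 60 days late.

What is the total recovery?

Doubled: 2 × $56,270 = $112,540
Penalty days: min(60, 45) = 45
Waiting-time penalty: 45 × $110 = $4,950
Total award: $56,270 + $112,540 + $4,950 = $173,760

Total award: $173,760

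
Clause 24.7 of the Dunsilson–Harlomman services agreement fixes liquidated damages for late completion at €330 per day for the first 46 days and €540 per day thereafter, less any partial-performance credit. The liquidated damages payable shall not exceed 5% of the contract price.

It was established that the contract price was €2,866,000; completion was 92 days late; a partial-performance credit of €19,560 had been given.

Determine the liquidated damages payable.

€20,460

First 46 days: 46 × €330 = €15,180
Remaining days: (92 − 46) × €540 = €24,840
Accrued per-day damages: €15,180 + €24,840 = €40,020
Less partial-performance credit: €40,020 − €19,560 = €20,460
Cap: 5% of €2,866,000 = €143,300
Cap at €143,300: €20,460 is within the cap, no reduction.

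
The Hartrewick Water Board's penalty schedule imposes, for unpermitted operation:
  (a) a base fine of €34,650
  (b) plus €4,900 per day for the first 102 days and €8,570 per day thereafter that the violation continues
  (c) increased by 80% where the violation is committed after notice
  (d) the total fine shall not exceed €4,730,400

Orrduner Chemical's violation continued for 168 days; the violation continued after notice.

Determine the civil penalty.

First 102 days: 102 × €4,900 = €499,800
Remaining days: (168 − 102) × €8,570 = €565,620
Per-day component: €499,800 + €565,620 = €1,065,420
Base plus per-day: €34,650 + €1,065,420 = €1,100,070
Enhancement: 80% of €1,100,070 = €880,056
Enhanced fine: €1,100,070 + €880,056 = €1,980,126
Cap at €4,730,400: €1,980,126 is within the cap, no reduction.

€1,980,126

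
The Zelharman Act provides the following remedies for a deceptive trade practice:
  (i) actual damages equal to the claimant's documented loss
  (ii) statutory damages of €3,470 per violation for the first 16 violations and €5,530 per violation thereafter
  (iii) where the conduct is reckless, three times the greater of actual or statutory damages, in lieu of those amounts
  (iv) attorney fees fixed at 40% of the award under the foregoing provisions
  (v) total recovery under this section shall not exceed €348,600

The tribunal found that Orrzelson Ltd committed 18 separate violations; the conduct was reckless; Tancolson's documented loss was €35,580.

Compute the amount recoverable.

€279,636

First 16 violations: 16 × €3,470 = €55,520
Remaining violations: (18 − 16) × €5,530 = €11,060
Statutory damages: €55,520 + €11,060 = €66,580
Greater of actual damages (€35,580) or statutory damages (€66,580): €66,580
Trebled: 3 × €66,580 = €199,740
Attorney fees: 40% of €199,740 = €79,896
Total before cap: €199,740 + €79,896 = €279,636
Cap at €348,600: €279,636 is within the cap, no reduction.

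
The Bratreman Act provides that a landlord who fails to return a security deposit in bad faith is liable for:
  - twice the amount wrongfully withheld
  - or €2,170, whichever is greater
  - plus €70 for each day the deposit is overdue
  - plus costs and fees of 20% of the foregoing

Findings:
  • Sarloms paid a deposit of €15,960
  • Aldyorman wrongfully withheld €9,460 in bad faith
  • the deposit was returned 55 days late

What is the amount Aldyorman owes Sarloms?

Doubled: 2 × €9,460 = €18,920
Minimum €2,170: €18,920 meets the minimum, no increase.
Late-return penalty: 55 × €70 = €3,850
Damages plus late penalty: €18,920 + €3,850 = €22,770
Costs and fees: 20% of €22,770 = €4,554
Total recovery: €22,770 + €4,554 = €27,324

Recovery: €27,324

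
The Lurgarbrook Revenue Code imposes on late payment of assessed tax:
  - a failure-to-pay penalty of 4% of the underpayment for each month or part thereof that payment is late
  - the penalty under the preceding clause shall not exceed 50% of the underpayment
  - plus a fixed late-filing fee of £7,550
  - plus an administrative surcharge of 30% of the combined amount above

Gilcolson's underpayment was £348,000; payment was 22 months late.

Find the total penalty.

£236,015

Accrued rate: 4% × 22 = 88%, capped at 50% → 50%
Failure-to-pay penalty: 50% of £348,000 = £174,000
Penalty before surcharge: £174,000 + £7,550 = £181,550
Administrative surcharge: 30% of £181,550 = £54,465
Total penalty: £181,550 + £54,465 = £236,015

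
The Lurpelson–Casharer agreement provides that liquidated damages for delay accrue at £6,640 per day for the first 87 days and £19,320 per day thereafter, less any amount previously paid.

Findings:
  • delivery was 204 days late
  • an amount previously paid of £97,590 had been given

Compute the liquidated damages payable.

First 87 days: 87 × £6,640 = £577,680
Remaining days: (204 − 87) × £19,320 = £2,260,440
Accrued per-day damages: £577,680 + £2,260,440 = £2,838,120
Less amount previously paid: £2,838,120 − £97,590 = £2,740,530

£2,740,530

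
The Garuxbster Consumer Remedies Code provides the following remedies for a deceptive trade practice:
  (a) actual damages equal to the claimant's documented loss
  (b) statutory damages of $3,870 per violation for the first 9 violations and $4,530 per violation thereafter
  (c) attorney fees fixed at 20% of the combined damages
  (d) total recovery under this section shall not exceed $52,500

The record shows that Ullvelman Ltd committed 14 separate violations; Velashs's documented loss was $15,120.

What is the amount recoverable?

$52,500

First 9 violations: 9 × $3,870 = $34,830
Remaining violations: (14 − 9) × $4,530 = $22,650
Statutory damages: $34,830 + $22,650 = $57,480
Combined damages: $15,120 + $57,480 = $72,600
Attorney fees: 20% of $72,600 = $14,520
Total before cap: $72,600 + $14,520 = $87,120
Cap at $52,500: $87,120 exceeds the cap → $52,500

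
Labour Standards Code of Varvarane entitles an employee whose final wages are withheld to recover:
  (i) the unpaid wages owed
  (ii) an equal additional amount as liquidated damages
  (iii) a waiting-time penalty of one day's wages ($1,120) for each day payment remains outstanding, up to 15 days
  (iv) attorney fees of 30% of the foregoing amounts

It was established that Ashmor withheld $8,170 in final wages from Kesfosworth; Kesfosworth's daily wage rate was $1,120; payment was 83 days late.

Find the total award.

$43,082

Liquidated damages (equal amount): $8,170
Penalty days: min(83, 15) = 15
Waiting-time penalty: 15 × $1,120 = $16,800
Subtotal: $8,170 + $8,170 + $16,800 = $33,140
Attorney fees: 30% of $33,140 = $9,942
Total award: $33,140 + $9,942 = $43,082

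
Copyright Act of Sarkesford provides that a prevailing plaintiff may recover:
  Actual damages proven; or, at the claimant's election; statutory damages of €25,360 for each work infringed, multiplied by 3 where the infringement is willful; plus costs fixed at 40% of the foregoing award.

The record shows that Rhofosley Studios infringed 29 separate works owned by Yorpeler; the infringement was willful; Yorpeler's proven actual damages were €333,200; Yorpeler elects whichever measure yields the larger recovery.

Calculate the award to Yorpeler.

€3,088,848

Statutory damages: 29 × €25,360 = €735,440
Trebled: 3 × €735,440 = €2,206,320
Greater of actual damages (€333,200) or enhanced statutory damages (€2,206,320): €2,206,320
Costs: 40% of €2,206,320 = €882,528
Award plus costs: €2,206,320 + €882,528 = €3,088,848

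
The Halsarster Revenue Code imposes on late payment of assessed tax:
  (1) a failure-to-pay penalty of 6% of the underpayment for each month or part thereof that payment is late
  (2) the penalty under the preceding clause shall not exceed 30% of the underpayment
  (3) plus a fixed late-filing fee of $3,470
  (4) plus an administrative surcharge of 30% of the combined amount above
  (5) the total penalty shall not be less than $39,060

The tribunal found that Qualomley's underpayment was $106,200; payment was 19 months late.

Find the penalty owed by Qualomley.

$45,929

Accrued rate: 6% × 19 = 114%, capped at 30% → 30%
Failure-to-pay penalty: 30% of $106,200 = $31,860
Penalty before surcharge: $31,860 + $3,470 = $35,330
Administrative surcharge: 30% of $35,330 = $10,599
Total penalty: $35,330 + $10,599 = $45,929
Minimum $39,060: $45,929 meets the minimum, no increase.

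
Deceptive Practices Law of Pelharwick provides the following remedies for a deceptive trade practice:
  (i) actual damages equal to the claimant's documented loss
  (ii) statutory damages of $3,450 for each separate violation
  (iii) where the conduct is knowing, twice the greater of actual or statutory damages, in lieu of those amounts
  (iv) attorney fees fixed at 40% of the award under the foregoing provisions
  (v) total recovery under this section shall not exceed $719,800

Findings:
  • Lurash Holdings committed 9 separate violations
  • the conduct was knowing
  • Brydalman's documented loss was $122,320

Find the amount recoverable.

Statutory damages: 9 × $3,450 = $31,050
Greater of actual damages ($122,320) or statutory damages ($31,050): $122,320
Doubled: 2 × $122,320 = $244,640
Attorney fees: 40% of $244,640 = $97,856
Total before cap: $244,640 + $97,856 = $342,496
Cap at $719,800: $342,496 is within the cap, no reduction.

$342,496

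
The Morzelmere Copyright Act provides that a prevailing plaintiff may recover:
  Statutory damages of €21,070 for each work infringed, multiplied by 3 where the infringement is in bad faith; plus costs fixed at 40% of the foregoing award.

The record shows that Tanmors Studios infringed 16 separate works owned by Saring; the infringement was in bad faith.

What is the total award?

Statutory damages: 16 × €21,070 = €337,120
Trebled: 3 × €337,120 = €1,011,360
Costs: 40% of €1,011,360 = €404,544
Award plus costs: €1,011,360 + €404,544 = €1,415,904

€1,415,904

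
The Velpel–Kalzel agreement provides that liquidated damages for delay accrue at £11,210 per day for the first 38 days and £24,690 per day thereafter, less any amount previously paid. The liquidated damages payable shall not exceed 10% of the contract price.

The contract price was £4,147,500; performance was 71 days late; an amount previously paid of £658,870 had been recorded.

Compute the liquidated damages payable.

£414,750

First 38 days: 38 × £11,210 = £425,980
Remaining days: (71 − 38) × £24,690 = £814,770
Accrued per-day damages: £425,980 + £814,770 = £1,240,750
Less amount previously paid: £1,240,750 − £658,870 = £581,880
Cap: 10% of £4,147,500 = £414,750
Cap at £414,750: £581,880 exceeds the cap → £414,750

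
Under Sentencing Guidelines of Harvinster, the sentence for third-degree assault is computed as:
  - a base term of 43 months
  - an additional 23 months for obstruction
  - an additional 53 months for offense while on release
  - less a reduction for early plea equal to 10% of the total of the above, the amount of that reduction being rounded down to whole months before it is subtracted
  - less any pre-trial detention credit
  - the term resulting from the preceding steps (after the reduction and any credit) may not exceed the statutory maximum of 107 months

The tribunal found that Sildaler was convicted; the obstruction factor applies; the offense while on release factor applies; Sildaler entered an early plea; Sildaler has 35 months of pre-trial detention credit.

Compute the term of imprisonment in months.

73 months

Obstruction enhancement: +23 months
Offense while on release enhancement: +53 months
Adjusted term: 43 months + 23 months + 53 months = 119 months
Early plea reduction: 10% of 119 months = 11 months (rounded down)
After reduction: 119 − 11 = 108 months
Less pre-trial detention credit: 108 months − 35 months = 73 months
Cap at 107 months: 73 months is within the cap, no reduction.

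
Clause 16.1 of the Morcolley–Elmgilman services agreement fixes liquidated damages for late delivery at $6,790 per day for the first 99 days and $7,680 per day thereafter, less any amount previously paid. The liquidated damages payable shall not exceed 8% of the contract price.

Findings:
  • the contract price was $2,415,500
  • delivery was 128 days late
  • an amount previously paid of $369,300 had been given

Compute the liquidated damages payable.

$193,240

First 99 days: 99 × $6,790 = $672,210
Remaining days: (128 − 99) × $7,680 = $222,720
Accrued per-day damages: $672,210 + $222,720 = $894,930
Less amount previously paid: $894,930 − $369,300 = $525,630
Cap: 8% of $2,415,500 = $193,240
Cap at $193,240: $525,630 exceeds the cap → $193,240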